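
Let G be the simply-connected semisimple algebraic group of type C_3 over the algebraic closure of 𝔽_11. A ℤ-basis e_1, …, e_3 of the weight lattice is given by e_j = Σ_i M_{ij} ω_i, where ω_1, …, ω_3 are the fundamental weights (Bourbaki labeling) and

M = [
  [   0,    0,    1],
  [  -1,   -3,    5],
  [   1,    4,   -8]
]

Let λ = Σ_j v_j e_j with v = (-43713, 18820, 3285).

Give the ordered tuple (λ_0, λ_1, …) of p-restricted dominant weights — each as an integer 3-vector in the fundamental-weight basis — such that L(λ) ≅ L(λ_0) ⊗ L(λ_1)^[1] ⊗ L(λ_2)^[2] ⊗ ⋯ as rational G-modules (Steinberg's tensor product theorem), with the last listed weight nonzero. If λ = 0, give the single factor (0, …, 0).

((7, 4, 7), (1, 4, 7), (5, 8, 10), (2, 2, 3))

Change of basis e → ω: c = M·v where v = (-43713, 18820, 3285):
  c_1 = 0*-43713 + 0*18820 + 1*3285 = 3285
  c_2 = -1*-43713 + -3*18820 + 5*3285 = 3678
  c_3 = 1*-43713 + 4*18820 + -8*3285 = 5287
Writing each c_i in base p = 11:
  c_1 = 3285 = 7·11^0 + 1·11^1 + 5·11^2 + 2·11^3
  c_2 = 3678 = 4·11^0 + 4·11^1 + 8·11^2 + 2·11^3
  c_3 = 5287 = 7·11^0 + 7·11^1 + 10·11^2 + 3·11^3
λ_0 = (7, 4, 7)
λ_1 = (1, 4, 7)
λ_2 = (5, 8, 10)
λ_3 = (2, 2, 3)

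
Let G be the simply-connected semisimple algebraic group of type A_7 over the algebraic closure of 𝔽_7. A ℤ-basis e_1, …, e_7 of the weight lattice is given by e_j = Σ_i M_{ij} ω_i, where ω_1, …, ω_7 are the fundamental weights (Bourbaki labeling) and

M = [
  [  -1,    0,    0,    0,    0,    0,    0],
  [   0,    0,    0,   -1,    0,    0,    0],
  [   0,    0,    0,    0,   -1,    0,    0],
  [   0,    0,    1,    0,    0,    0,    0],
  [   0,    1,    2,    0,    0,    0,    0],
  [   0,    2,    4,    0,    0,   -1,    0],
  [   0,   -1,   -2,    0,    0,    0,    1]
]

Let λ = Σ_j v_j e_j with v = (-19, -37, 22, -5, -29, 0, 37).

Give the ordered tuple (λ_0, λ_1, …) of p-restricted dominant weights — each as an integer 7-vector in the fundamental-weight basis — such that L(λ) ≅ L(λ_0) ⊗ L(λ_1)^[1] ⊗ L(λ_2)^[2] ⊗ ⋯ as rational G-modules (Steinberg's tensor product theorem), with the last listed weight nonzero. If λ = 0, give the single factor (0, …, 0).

((5, 5, 1, 1, 0, 0, 2), (2, 0, 4, 3, 1, 2, 4))

In the fundamental-weight basis, λ has coordinates c = M·v (v = (-19, -37, 22, -5, -29, 0, 37)):
  c_1 = (-1)·(-19) + (0)·(-37) + (0)·(22) + (0)·(-5) + (0)·(-29) + (0)·(0) + (0)·(37) = 19
  c_2 = (0)·(-19) + (0)·(-37) + (0)·(22) + (-1)·(-5) + (0)·(-29) + (0)·(0) + (0)·(37) = 5
  c_3 = (0)·(-19) + (0)·(-37) + (0)·(22) + (0)·(-5) + (-1)·(-29) + (0)·(0) + (0)·(37) = 29
  c_4 = (0)·(-19) + (0)·(-37) + (1)·(22) + (0)·(-5) + (0)·(-29) + (0)·(0) + (0)·(37) = 22
  c_5 = (0)·(-19) + (1)·(-37) + (2)·(22) + (0)·(-5) + (0)·(-29) + (0)·(0) + (0)·(37) = 7
  c_6 = (0)·(-19) + (2)·(-37) + (4)·(22) + (0)·(-5) + (0)·(-29) + (-1)·(0) + (0)·(37) = 14
  c_7 = (0)·(-19) + (-1)·(-37) + (-2)·(22) + (0)·(-5) + (0)·(-29) + (0)·(0) + (1)·(37) = 30
Base-7 expansion of each c_i:
  c_1 = 19 = 5·7^0 + 2·7^1
  c_2 = 5 = 5·7^0
  c_3 = 29 = 1·7^0 + 4·7^1
  c_4 = 22 = 1·7^0 + 3·7^1
  c_5 = 7 = 0·7^0 + 1·7^1
  c_6 = 14 = 0·7^0 + 2·7^1
  c_7 = 30 = 2·7^0 + 4·7^1
λ_0 = (5, 5, 1, 1, 0, 0, 2)
λ_1 = (2, 0, 4, 3, 1, 2, 4)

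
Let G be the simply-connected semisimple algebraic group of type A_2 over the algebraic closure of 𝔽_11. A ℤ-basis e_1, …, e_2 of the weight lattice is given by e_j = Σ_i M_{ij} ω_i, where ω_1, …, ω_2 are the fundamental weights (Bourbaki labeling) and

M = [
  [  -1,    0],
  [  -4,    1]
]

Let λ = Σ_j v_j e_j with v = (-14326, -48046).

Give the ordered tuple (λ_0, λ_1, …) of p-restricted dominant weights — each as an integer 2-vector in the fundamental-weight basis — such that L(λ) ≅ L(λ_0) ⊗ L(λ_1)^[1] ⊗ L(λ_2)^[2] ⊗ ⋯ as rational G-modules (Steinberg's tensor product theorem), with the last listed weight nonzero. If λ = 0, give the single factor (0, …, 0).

ω-coordinates c = M·v, v = (-14326, -48046):
  c_1 = (-1)·(-14326) + (0)·(-48046) = 14326
  c_2 = (-4)·(-14326) + (1)·(-48046) = 9258
Base-11 expansion of each c_i:
  c_1 = 14326 = 4·11^0 + 4·11^1 + 8·11^2 + 10·11^3
  c_2 = 9258 = 7·11^0 + 5·11^1 + 10·11^2 + 6·11^3
Factor λ_0 = (4, 7)
Factor λ_1 = (4, 5)
Factor λ_2 = (8, 10)
Factor λ_3 = (10, 6)

((4, 7), (4, 5), (8, 10), (10, 6))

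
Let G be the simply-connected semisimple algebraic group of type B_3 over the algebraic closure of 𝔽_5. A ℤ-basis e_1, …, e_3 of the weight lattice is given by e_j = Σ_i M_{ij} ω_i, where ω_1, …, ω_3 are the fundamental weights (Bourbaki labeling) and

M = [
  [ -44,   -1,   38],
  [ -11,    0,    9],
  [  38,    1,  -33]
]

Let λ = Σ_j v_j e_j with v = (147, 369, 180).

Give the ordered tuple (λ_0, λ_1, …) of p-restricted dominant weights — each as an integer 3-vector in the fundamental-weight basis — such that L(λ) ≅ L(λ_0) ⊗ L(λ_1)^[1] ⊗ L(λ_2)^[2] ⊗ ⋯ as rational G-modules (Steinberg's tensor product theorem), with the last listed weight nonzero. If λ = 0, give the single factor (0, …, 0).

ω-coordinates c = M·v, v = (147, 369, 180):
  c_1 = -44*147 + -1*369 + 38*180 = 3
  c_2 = -11*147 + 0*369 + 9*180 = 3
  c_3 = 38*147 + 1*369 + -33*180 = 15
p = 5; digits c_i = Σ_j d_{ij}·5^j, 0 ≤ d_{ij} < 5:
  c_1 = 3 = 3·5^0
  c_2 = 3 = 3·5^0
  c_3 = 15 = 0·5^0 + 3·5^1
λ_0 = (3, 3, 0)
λ_1 = (0, 0, 3)

((3, 3, 0), (0, 0, 3))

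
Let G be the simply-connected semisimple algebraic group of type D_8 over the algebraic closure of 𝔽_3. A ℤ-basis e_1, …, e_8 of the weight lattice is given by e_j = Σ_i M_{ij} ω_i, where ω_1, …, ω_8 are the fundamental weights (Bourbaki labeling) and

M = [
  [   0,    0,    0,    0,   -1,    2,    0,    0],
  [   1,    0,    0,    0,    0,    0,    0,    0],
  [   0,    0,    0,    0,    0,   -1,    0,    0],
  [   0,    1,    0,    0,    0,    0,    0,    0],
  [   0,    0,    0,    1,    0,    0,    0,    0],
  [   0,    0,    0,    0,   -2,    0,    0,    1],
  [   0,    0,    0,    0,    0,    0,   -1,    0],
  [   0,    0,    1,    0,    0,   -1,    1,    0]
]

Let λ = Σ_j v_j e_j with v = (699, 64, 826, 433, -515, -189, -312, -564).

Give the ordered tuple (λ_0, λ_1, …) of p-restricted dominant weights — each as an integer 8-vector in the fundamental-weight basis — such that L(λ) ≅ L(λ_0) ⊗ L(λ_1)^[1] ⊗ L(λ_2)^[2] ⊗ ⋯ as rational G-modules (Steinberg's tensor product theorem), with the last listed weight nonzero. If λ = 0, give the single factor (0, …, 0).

Compute c_i = Σ_j M_{ij} v_j with v = (699, 64, 826, 433, -515, -189, -312, -564):
  c_1 = 0·699 + 0·64 + 0·826 + 0·433 + (-1)·(-515) + (2)·(-189) + (0)·(-312) + (0)·(-564) = 137
  c_2 = 1·699 + 0·64 + 0·826 + 0·433 + (0)·(-515) + (0)·(-189) + (0)·(-312) + (0)·(-564) = 699
  c_3 = 0·699 + 0·64 + 0·826 + 0·433 + (0)·(-515) + (-1)·(-189) + (0)·(-312) + (0)·(-564) = 189
  c_4 = 0·699 + 1·64 + 0·826 + 0·433 + (0)·(-515) + (0)·(-189) + (0)·(-312) + (0)·(-564) = 64
  c_5 = 0·699 + 0·64 + 0·826 + 1·433 + (0)·(-515) + (0)·(-189) + (0)·(-312) + (0)·(-564) = 433
  c_6 = 0·699 + 0·64 + 0·826 + 0·433 + (-2)·(-515) + (0)·(-189) + (0)·(-312) + (1)·(-564) = 466
  c_7 = 0·699 + 0·64 + 0·826 + 0·433 + (0)·(-515) + (0)·(-189) + (-1)·(-312) + (0)·(-564) = 312
  c_8 = 0·699 + 0·64 + 1·826 + 0·433 + (0)·(-515) + (-1)·(-189) + (1)·(-312) + (0)·(-564) = 703
Base-3 expansion of each c_i:
  c_1 = 137 = 2·3^0 + 0·3^1 + 0·3^2 + 2·3^3 + 1·3^4
  c_2 = 699 = 0·3^0 + 2·3^1 + 2·3^2 + 1·3^3 + 2·3^4 + 2·3^5
  c_3 = 189 = 0·3^0 + 0·3^1 + 0·3^2 + 1·3^3 + 2·3^4
  c_4 = 64 = 1·3^0 + 0·3^1 + 1·3^2 + 2·3^3
  c_5 = 433 = 1·3^0 + 0·3^1 + 0·3^2 + 1·3^3 + 2·3^4 + 1·3^5
  c_6 = 466 = 1·3^0 + 2·3^1 + 0·3^2 + 2·3^3 + 2·3^4 + 1·3^5
  c_7 = 312 = 0·3^0 + 2·3^1 + 1·3^2 + 2·3^3 + 0·3^4 + 1·3^5
  c_8 = 703 = 1·3^0 + 0·3^1 + 0·3^2 + 2·3^3 + 2·3^4 + 2·3^5
p-restricted factor λ_0 = (2, 0, 0, 1, 1, 1, 0, 1)
p-restricted factor λ_1 = (0, 2, 0, 0, 0, 2, 2, 0)
p-restricted factor λ_2 = (0, 2, 0, 1, 0, 0, 1, 0)
p-restricted factor λ_3 = (2, 1, 1, 2, 1, 2, 2, 2)
p-restricted factor λ_4 = (1, 2, 2, 0, 2, 2, 0, 2)
p-restricted factor λ_5 = (0, 2, 0, 0, 1, 1, 1, 2)

((2, 0, 0, 1, 1, 1, 0, 1), (0, 2, 0, 0, 0, 2, 2, 0), (0, 2, 0, 1, 0, 0, 1, 0), (2, 1, 1, 2, 1, 2, 2, 2), (1, 2, 2, 0, 2, 2, 0, 2), (0, 2, 0, 0, 1, 1, 1, 2))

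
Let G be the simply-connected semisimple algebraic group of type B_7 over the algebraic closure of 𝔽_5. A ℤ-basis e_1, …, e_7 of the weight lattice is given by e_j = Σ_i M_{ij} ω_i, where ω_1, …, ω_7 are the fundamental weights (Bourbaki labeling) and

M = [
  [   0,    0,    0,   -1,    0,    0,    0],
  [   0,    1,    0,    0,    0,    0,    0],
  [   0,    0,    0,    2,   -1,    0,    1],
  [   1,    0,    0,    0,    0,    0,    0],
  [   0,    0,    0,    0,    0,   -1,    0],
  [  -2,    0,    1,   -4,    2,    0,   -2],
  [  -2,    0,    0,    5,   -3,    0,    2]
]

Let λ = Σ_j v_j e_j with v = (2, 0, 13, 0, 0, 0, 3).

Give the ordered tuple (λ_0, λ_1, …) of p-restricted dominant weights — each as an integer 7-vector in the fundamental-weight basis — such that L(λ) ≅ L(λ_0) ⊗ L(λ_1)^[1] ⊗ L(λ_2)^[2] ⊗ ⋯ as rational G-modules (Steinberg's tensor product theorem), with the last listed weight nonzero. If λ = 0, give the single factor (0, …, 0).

((0, 0, 3, 2, 0, 3, 2),)

In the fundamental-weight basis, λ has coordinates c = M·v (v = (2, 0, 13, 0, 0, 0, 3)):
  c_1 = (0)·(2) + (0)·(0) + (0)·(13) + (-1)·(0) + (0)·(0) + (0)·(0) + (0)·(3) = 0
  c_2 = (0)·(2) + (1)·(0) + (0)·(13) + (0)·(0) + (0)·(0) + (0)·(0) + (0)·(3) = 0
  c_3 = (0)·(2) + (0)·(0) + (0)·(13) + (2)·(0) + (-1)·(0) + (0)·(0) + (1)·(3) = 3
  c_4 = (1)·(2) + (0)·(0) + (0)·(13) + (0)·(0) + (0)·(0) + (0)·(0) + (0)·(3) = 2
  c_5 = (0)·(2) + (0)·(0) + (0)·(13) + (0)·(0) + (0)·(0) + (-1)·(0) + (0)·(3) = 0
  c_6 = (-2)·(2) + (0)·(0) + (1)·(13) + (-4)·(0) + (2)·(0) + (0)·(0) + (-2)·(3) = 3
  c_7 = (-2)·(2) + (0)·(0) + (0)·(13) + (5)·(0) + (-3)·(0) + (0)·(0) + (2)·(3) = 2
Writing each c_i in base p = 5:
  c_1 = 0
  c_2 = 0
  c_3 = 3 = 3·5^0
  c_4 = 2 = 2·5^0
  c_5 = 0
  c_6 = 3 = 3·5^0
  c_7 = 2 = 2·5^0
λ_0 = (0, 0, 3, 2, 0, 3, 2)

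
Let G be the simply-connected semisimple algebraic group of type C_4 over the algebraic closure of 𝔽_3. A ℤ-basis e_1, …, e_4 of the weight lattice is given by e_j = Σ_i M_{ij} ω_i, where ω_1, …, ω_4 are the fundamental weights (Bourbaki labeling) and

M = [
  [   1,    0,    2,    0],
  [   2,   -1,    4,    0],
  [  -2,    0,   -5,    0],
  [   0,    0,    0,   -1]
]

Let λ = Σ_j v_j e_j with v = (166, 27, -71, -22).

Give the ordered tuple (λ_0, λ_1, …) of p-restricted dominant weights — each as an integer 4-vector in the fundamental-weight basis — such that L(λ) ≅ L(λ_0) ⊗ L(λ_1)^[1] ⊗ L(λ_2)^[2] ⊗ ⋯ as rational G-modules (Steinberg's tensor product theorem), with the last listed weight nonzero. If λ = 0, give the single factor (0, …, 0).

Change of basis e → ω: c = M·v where v = (166, 27, -71, -22):
  c_1 = 1*166 + 0*27 + 2*-71 + 0*-22 = 24
  c_2 = 2*166 + -1*27 + 4*-71 + 0*-22 = 21
  c_3 = -2*166 + 0*27 + -5*-71 + 0*-22 = 23
  c_4 = 0*166 + 0*27 + 0*-71 + -1*-22 = 22
Base-3 expansion of each c_i:
  c_1 = 24 = 0·3^0 + 2·3^1 + 2·3^2
  c_2 = 21 = 0·3^0 + 1·3^1 + 2·3^2
  c_3 = 23 = 2·3^0 + 1·3^1 + 2·3^2
  c_4 = 22 = 1·3^0 + 1·3^1 + 2·3^2
p-restricted factor λ_0 = (0, 0, 2, 1)
p-restricted factor λ_1 = (2, 1, 1, 1)
p-restricted factor λ_2 = (2, 2, 2, 2)

((0, 0, 2, 1), (2, 1, 1, 1), (2, 2, 2, 2))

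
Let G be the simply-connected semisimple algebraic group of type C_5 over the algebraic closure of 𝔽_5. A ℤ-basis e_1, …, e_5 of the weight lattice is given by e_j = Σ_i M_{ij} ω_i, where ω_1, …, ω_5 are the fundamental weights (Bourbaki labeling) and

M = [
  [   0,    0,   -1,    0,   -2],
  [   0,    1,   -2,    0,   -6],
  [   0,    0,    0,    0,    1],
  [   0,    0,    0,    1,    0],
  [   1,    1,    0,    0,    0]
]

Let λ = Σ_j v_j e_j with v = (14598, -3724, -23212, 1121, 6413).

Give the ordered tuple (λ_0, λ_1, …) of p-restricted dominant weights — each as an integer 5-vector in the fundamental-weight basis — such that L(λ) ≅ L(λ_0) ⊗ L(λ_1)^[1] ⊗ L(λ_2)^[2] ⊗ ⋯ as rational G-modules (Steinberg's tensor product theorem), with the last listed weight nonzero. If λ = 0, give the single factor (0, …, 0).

((1, 2, 3, 1, 4), (2, 4, 2, 4, 4), (0, 3, 1, 4, 4), (3, 3, 1, 3, 1), (1, 1, 0, 1, 2), (3, 1, 2, 0, 3))

Compute c_i = Σ_j M_{ij} v_j with v = (14598, -3724, -23212, 1121, 6413):
  c_1 = (0)·(14598) + (0)·(-3724) + (-1)·(-23212) + (0)·(1121) + (-2)·(6413) = 10386
  c_2 = (0)·(14598) + (1)·(-3724) + (-2)·(-23212) + (0)·(1121) + (-6)·(6413) = 4222
  c_3 = (0)·(14598) + (0)·(-3724) + (0)·(-23212) + (0)·(1121) + (1)·(6413) = 6413
  c_4 = (0)·(14598) + (0)·(-3724) + (0)·(-23212) + (1)·(1121) + (0)·(6413) = 1121
  c_5 = (1)·(14598) + (1)·(-3724) + (0)·(-23212) + (0)·(1121) + (0)·(6413) = 10874
p = 5; digits c_i = Σ_j d_{ij}·5^j, 0 ≤ d_{ij} < 5:
  c_1 = 10386 = 1·5^0 + 2·5^1 + 0·5^2 + 3·5^3 + 1·5^4 + 3·5^5
  c_2 = 4222 = 2·5^0 + 4·5^1 + 3·5^2 + 3·5^3 + 1·5^4 + 1·5^5
  c_3 = 6413 = 3·5^0 + 2·5^1 + 1·5^2 + 1·5^3 + 0·5^4 + 2·5^5
  c_4 = 1121 = 1·5^0 + 4·5^1 + 4·5^2 + 3·5^3 + 1·5^4
  c_5 = 10874 = 4·5^0 + 4·5^1 + 4·5^2 + 1·5^3 + 2·5^4 + 3·5^5
λ_0 = (1, 2, 3, 1, 4)
λ_1 = (2, 4, 2, 4, 4)
λ_2 = (0, 3, 1, 4, 4)
λ_3 = (3, 3, 1, 3, 1)
λ_4 = (1, 1, 0, 1, 2)
λ_5 = (3, 1, 2, 0, 3)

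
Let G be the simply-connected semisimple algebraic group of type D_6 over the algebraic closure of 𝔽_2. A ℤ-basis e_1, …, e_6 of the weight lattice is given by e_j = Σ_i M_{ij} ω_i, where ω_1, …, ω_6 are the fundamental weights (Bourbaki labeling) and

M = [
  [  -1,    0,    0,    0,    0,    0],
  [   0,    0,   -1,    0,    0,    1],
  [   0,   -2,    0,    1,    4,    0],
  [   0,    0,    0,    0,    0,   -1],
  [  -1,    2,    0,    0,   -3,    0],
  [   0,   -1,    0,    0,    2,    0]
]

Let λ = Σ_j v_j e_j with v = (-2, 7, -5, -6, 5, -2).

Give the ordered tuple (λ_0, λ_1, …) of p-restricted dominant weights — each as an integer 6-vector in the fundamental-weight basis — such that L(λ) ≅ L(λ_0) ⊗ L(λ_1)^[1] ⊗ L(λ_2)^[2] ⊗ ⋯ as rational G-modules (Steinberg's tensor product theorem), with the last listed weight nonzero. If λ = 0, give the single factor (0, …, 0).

In the fundamental-weight basis, λ has coordinates c = M·v (v = (-2, 7, -5, -6, 5, -2)):
  c_1 = -1*-2 + 0*7 + 0*-5 + 0*-6 + 0*5 + 0*-2 = 2
  c_2 = 0*-2 + 0*7 + -1*-5 + 0*-6 + 0*5 + 1*-2 = 3
  c_3 = 0*-2 + -2*7 + 0*-5 + 1*-6 + 4*5 + 0*-2 = 0
  c_4 = 0*-2 + 0*7 + 0*-5 + 0*-6 + 0*5 + -1*-2 = 2
  c_5 = -1*-2 + 2*7 + 0*-5 + 0*-6 + -3*5 + 0*-2 = 1
  c_6 = 0*-2 + -1*7 + 0*-5 + 0*-6 + 2*5 + 0*-2 = 3
Writing each c_i in base p = 2:
  c_1 = 2 = 0·2^0 + 1·2^1
  c_2 = 3 = 1·2^0 + 1·2^1
  c_3 = 0
  c_4 = 2 = 0·2^0 + 1·2^1
  c_5 = 1 = 1·2^0
  c_6 = 3 = 1·2^0 + 1·2^1
p-restricted factor λ_0 = (0, 1, 0, 0, 1, 1)
p-restricted factor λ_1 = (1, 1, 0, 1, 0, 1)

((0, 1, 0, 0, 1, 1), (1, 1, 0, 1, 0, 1))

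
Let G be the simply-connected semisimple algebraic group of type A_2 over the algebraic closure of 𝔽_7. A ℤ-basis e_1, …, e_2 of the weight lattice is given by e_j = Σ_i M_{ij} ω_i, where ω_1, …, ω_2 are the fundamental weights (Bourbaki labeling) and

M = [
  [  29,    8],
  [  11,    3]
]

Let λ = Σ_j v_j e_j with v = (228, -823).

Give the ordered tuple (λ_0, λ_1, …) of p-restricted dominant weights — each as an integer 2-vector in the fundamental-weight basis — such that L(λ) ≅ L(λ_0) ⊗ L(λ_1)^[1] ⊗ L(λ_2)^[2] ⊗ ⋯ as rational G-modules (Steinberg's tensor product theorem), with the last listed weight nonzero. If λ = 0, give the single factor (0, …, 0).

((0, 4), (4, 5))

Converting to the ω-basis (c_i = row i of M dotted with v = (228, -823)):
  c_1 = 29*228 + 8*-823 = 28
  c_2 = 11*228 + 3*-823 = 39
p = 7; digits c_i = Σ_j d_{ij}·7^j, 0 ≤ d_{ij} < 7:
  c_1 = 28 = 0·7^0 + 4·7^1
  c_2 = 39 = 4·7^0 + 5·7^1
p-restricted factor λ_0 = (0, 4)
p-restricted factor λ_1 = (4, 5)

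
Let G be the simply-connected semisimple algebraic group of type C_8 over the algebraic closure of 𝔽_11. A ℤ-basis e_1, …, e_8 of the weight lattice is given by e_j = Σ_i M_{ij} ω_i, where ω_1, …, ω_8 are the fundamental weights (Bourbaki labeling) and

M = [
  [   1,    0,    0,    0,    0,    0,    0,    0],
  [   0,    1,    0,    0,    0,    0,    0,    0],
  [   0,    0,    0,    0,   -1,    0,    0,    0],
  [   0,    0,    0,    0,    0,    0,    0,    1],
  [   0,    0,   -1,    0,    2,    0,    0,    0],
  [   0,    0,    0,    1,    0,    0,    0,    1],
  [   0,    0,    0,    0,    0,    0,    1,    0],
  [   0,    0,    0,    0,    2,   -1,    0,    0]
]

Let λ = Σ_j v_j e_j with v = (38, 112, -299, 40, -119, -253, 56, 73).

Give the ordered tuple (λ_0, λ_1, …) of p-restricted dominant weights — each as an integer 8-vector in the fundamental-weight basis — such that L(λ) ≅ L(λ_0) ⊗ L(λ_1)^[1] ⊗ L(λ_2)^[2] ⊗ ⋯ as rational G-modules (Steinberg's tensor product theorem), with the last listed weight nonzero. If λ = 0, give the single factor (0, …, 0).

ω-coordinates c = M·v, v = (38, 112, -299, 40, -119, -253, 56, 73):
  c_1 = 1*38 + 0*112 + 0*-299 + 0*40 + 0*-119 + 0*-253 + 0*56 + 0*73 = 38
  c_2 = 0*38 + 1*112 + 0*-299 + 0*40 + 0*-119 + 0*-253 + 0*56 + 0*73 = 112
  c_3 = 0*38 + 0*112 + 0*-299 + 0*40 + -1*-119 + 0*-253 + 0*56 + 0*73 = 119
  c_4 = 0*38 + 0*112 + 0*-299 + 0*40 + 0*-119 + 0*-253 + 0*56 + 1*73 = 73
  c_5 = 0*38 + 0*112 + -1*-299 + 0*40 + 2*-119 + 0*-253 + 0*56 + 0*73 = 61
  c_6 = 0*38 + 0*112 + 0*-299 + 1*40 + 0*-119 + 0*-253 + 0*56 + 1*73 = 113
  c_7 = 0*38 + 0*112 + 0*-299 + 0*40 + 0*-119 + 0*-253 + 1*56 + 0*73 = 56
  c_8 = 0*38 + 0*112 + 0*-299 + 0*40 + 2*-119 + -1*-253 + 0*56 + 0*73 = 15
Base-11 expansion of each c_i:
  c_1 = 38 = 5·11^0 + 3·11^1
  c_2 = 112 = 2·11^0 + 10·11^1
  c_3 = 119 = 9·11^0 + 10·11^1
  c_4 = 73 = 7·11^0 + 6·11^1
  c_5 = 61 = 6·11^0 + 5·11^1
  c_6 = 113 = 3·11^0 + 10·11^1
  c_7 = 56 = 1·11^0 + 5·11^1
  c_8 = 15 = 4·11^0 + 1·11^1
Factor λ_0 = (5, 2, 9, 7, 6, 3, 1, 4)
Factor λ_1 = (3, 10, 10, 6, 5, 10, 5, 1)

((5, 2, 9, 7, 6, 3, 1, 4), (3, 10, 10, 6, 5, 10, 5, 1))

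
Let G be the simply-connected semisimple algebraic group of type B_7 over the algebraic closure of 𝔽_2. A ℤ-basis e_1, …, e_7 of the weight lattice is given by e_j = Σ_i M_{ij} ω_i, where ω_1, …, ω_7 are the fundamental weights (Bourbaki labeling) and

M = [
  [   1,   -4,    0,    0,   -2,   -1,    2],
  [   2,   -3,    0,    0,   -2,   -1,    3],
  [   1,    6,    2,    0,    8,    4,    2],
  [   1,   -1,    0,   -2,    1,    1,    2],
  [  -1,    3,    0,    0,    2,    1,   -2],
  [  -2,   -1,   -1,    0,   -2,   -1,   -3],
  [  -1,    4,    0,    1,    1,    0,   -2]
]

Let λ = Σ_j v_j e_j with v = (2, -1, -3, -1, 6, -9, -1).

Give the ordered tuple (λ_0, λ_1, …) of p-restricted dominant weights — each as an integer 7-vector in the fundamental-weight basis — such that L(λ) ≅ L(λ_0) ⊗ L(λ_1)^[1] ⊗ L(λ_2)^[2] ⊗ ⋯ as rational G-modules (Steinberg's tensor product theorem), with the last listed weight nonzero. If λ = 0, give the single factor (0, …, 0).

((1, 1, 0, 0, 0, 0, 1),)

Change of basis e → ω: c = M·v where v = (2, -1, -3, -1, 6, -9, -1):
  c_1 = (1)·(2) + (-4)·(-1) + (0)·(-3) + (0)·(-1) + (-2)·(6) + (-1)·(-9) + (2)·(-1) = 1
  c_2 = (2)·(2) + (-3)·(-1) + (0)·(-3) + (0)·(-1) + (-2)·(6) + (-1)·(-9) + (3)·(-1) = 1
  c_3 = (1)·(2) + (6)·(-1) + (2)·(-3) + (0)·(-1) + (8)·(6) + (4)·(-9) + (2)·(-1) = 0
  c_4 = (1)·(2) + (-1)·(-1) + (0)·(-3) + (-2)·(-1) + (1)·(6) + (1)·(-9) + (2)·(-1) = 0
  c_5 = (-1)·(2) + (3)·(-1) + (0)·(-3) + (0)·(-1) + (2)·(6) + (1)·(-9) + (-2)·(-1) = 0
  c_6 = (-2)·(2) + (-1)·(-1) + (-1)·(-3) + (0)·(-1) + (-2)·(6) + (-1)·(-9) + (-3)·(-1) = 0
  c_7 = (-1)·(2) + (4)·(-1) + (0)·(-3) + (1)·(-1) + (1)·(6) + (0)·(-9) + (-2)·(-1) = 1
Base-2 expansion of each c_i:
  c_1 = 1 = 1·2^0
  c_2 = 1 = 1·2^0
  c_3 = 0
  c_4 = 0
  c_5 = 0
  c_6 = 0
  c_7 = 1 = 1·2^0
Factor λ_0 = (1, 1, 0, 0, 0, 0, 1)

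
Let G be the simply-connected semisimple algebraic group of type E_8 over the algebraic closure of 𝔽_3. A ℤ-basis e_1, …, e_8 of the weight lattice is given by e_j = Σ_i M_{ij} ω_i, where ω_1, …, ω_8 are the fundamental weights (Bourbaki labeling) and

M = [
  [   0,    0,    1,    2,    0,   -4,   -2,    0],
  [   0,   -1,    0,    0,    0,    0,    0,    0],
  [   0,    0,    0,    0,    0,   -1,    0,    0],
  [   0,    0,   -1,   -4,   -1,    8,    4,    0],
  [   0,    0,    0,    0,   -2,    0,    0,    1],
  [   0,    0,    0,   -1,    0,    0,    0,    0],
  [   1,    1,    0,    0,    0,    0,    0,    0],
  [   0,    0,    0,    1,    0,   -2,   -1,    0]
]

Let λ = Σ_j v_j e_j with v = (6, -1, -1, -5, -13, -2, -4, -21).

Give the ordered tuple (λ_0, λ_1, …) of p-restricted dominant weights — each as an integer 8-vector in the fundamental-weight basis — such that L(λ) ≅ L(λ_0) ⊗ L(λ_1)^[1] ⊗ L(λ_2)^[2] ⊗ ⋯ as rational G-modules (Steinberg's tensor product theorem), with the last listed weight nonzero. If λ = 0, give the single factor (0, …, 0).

Converting to the ω-basis (c_i = row i of M dotted with v = (6, -1, -1, -5, -13, -2, -4, -21)):
  c_1 = 0·6 + (0)·(-1) + (1)·(-1) + (2)·(-5) + (0)·(-13) + (-4)·(-2) + (-2)·(-4) + (0)·(-21) = 5
  c_2 = 0·6 + (-1)·(-1) + (0)·(-1) + (0)·(-5) + (0)·(-13) + (0)·(-2) + (0)·(-4) + (0)·(-21) = 1
  c_3 = 0·6 + (0)·(-1) + (0)·(-1) + (0)·(-5) + (0)·(-13) + (-1)·(-2) + (0)·(-4) + (0)·(-21) = 2
  c_4 = 0·6 + (0)·(-1) + (-1)·(-1) + (-4)·(-5) + (-1)·(-13) + (8)·(-2) + (4)·(-4) + (0)·(-21) = 2
  c_5 = 0·6 + (0)·(-1) + (0)·(-1) + (0)·(-5) + (-2)·(-13) + (0)·(-2) + (0)·(-4) + (1)·(-21) = 5
  c_6 = 0·6 + (0)·(-1) + (0)·(-1) + (-1)·(-5) + (0)·(-13) + (0)·(-2) + (0)·(-4) + (0)·(-21) = 5
  c_7 = 1·6 + (1)·(-1) + (0)·(-1) + (0)·(-5) + (0)·(-13) + (0)·(-2) + (0)·(-4) + (0)·(-21) = 5
  c_8 = 0·6 + (0)·(-1) + (0)·(-1) + (1)·(-5) + (0)·(-13) + (-2)·(-2) + (-1)·(-4) + (0)·(-21) = 3
Base-3 expansion of each c_i:
  c_1 = 5 = 2·3^0 + 1·3^1
  c_2 = 1 = 1·3^0
  c_3 = 2 = 2·3^0
  c_4 = 2 = 2·3^0
  c_5 = 5 = 2·3^0 + 1·3^1
  c_6 = 5 = 2·3^0 + 1·3^1
  c_7 = 5 = 2·3^0 + 1·3^1
  c_8 = 3 = 0·3^0 + 1·3^1
Factor λ_0 = (2, 1, 2, 2, 2, 2, 2, 0)
Factor λ_1 = (1, 0, 0, 0, 1, 1, 1, 1)

((2, 1, 2, 2, 2, 2, 2, 0), (1, 0, 0, 0, 1, 1, 1, 1))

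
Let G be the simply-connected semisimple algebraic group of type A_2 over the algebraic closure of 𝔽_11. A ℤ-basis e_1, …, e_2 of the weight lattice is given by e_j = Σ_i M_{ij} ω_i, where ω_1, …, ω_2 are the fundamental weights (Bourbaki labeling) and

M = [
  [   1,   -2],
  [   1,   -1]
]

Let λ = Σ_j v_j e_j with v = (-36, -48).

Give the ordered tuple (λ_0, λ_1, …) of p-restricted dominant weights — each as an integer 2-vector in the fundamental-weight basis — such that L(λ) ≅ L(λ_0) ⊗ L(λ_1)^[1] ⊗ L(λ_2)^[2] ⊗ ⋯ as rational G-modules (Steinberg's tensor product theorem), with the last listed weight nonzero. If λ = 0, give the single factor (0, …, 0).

Change of basis e → ω: c = M·v where v = (-36, -48):
  c_1 = (1)·(-36) + (-2)·(-48) = 60
  c_2 = (1)·(-36) + (-1)·(-48) = 12
p = 11; digits c_i = Σ_j d_{ij}·11^j, 0 ≤ d_{ij} < 11:
  c_1 = 60 = 5·11^0 + 5·11^1
  c_2 = 12 = 1·11^0 + 1·11^1
p-restricted factor λ_0 = (5, 1)
p-restricted factor λ_1 = (5, 1)

((5, 1), (5, 1))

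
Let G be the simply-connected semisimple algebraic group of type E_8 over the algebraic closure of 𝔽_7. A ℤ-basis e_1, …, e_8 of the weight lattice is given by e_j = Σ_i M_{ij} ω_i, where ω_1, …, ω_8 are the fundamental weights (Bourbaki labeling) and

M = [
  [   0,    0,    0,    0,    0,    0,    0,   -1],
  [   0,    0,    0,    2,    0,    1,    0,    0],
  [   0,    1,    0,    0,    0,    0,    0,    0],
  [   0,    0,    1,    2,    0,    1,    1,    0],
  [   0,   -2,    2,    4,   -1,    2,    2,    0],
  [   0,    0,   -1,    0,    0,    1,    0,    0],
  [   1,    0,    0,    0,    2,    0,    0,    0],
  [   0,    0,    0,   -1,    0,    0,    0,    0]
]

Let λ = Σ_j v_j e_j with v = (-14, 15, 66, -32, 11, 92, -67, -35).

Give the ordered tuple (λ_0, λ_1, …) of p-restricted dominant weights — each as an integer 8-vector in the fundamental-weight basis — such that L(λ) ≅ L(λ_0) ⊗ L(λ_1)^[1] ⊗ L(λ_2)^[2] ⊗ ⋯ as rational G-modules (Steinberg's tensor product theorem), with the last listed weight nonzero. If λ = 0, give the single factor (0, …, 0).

((0, 0, 1, 6, 6, 5, 1, 4), (5, 4, 2, 3, 1, 3, 1, 4))

ω-coordinates c = M·v, v = (-14, 15, 66, -32, 11, 92, -67, -35):
  c_1 = 0*-14 + 0*15 + 0*66 + 0*-32 + 0*11 + 0*92 + 0*-67 + -1*-35 = 35
  c_2 = 0*-14 + 0*15 + 0*66 + 2*-32 + 0*11 + 1*92 + 0*-67 + 0*-35 = 28
  c_3 = 0*-14 + 1*15 + 0*66 + 0*-32 + 0*11 + 0*92 + 0*-67 + 0*-35 = 15
  c_4 = 0*-14 + 0*15 + 1*66 + 2*-32 + 0*11 + 1*92 + 1*-67 + 0*-35 = 27
  c_5 = 0*-14 + -2*15 + 2*66 + 4*-32 + -1*11 + 2*92 + 2*-67 + 0*-35 = 13
  c_6 = 0*-14 + 0*15 + -1*66 + 0*-32 + 0*11 + 1*92 + 0*-67 + 0*-35 = 26
  c_7 = 1*-14 + 0*15 + 0*66 + 0*-32 + 2*11 + 0*92 + 0*-67 + 0*-35 = 8
  c_8 = 0*-14 + 0*15 + 0*66 + -1*-32 + 0*11 + 0*92 + 0*-67 + 0*-35 = 32
Expand coordinatewise in base 7:
  c_1 = 35 = 0·7^0 + 5·7^1
  c_2 = 28 = 0·7^0 + 4·7^1
  c_3 = 15 = 1·7^0 + 2·7^1
  c_4 = 27 = 6·7^0 + 3·7^1
  c_5 = 13 = 6·7^0 + 1·7^1
  c_6 = 26 = 5·7^0 + 3·7^1
  c_7 = 8 = 1·7^0 + 1·7^1
  c_8 = 32 = 4·7^0 + 4·7^1
Factor λ_0 = (0, 0, 1, 6, 6, 5, 1, 4)
Factor λ_1 = (5, 4, 2, 3, 1, 3, 1, 4)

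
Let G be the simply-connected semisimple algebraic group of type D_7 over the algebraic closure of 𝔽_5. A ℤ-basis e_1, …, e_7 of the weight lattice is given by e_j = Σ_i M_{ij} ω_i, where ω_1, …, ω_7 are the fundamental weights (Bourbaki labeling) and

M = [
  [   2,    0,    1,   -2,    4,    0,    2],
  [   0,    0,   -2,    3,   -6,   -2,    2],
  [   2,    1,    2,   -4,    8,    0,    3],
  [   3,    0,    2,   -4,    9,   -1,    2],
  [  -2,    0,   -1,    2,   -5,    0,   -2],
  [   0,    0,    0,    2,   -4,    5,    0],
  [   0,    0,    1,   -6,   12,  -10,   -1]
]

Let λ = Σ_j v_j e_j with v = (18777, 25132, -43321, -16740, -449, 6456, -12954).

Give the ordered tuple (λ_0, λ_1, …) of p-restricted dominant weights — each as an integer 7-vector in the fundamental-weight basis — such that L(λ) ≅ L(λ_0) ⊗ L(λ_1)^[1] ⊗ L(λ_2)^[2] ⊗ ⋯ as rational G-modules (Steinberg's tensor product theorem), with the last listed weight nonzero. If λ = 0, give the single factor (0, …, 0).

((4, 1, 0, 4, 0, 1, 0), (1, 4, 0, 3, 3, 4, 0), (0, 1, 2, 4, 2, 3, 0), (0, 2, 4, 1, 3, 4, 1))

Converting to the ω-basis (c_i = row i of M dotted with v = (18777, 25132, -43321, -16740, -449, 6456, -12954)):
  c_1 = 2·18777 + 0·25132 + (1)·(-43321) + (-2)·(-16740) + (4)·(-449) + 0·6456 + (2)·(-12954) = 9
  c_2 = 0·18777 + 0·25132 + (-2)·(-43321) + (3)·(-16740) + (-6)·(-449) + (-2)·(6456) + (2)·(-12954) = 296
  c_3 = 2·18777 + 1·25132 + (2)·(-43321) + (-4)·(-16740) + (8)·(-449) + 0·6456 + (3)·(-12954) = 550
  c_4 = 3·18777 + 0·25132 + (2)·(-43321) + (-4)·(-16740) + (9)·(-449) + (-1)·(6456) + (2)·(-12954) = 244
  c_5 = (-2)·(18777) + 0·25132 + (-1)·(-43321) + (2)·(-16740) + (-5)·(-449) + 0·6456 + (-2)·(-12954) = 440
  c_6 = 0·18777 + 0·25132 + (0)·(-43321) + (2)·(-16740) + (-4)·(-449) + 5·6456 + (0)·(-12954) = 596
  c_7 = 0·18777 + 0·25132 + (1)·(-43321) + (-6)·(-16740) + (12)·(-449) + (-10)·(6456) + (-1)·(-12954) = 125
Expand coordinatewise in base 5:
  c_1 = 9 = 4·5^0 + 1·5^1
  c_2 = 296 = 1·5^0 + 4·5^1 + 1·5^2 + 2·5^3
  c_3 = 550 = 0·5^0 + 0·5^1 + 2·5^2 + 4·5^3
  c_4 = 244 = 4·5^0 + 3·5^1 + 4·5^2 + 1·5^3
  c_5 = 440 = 0·5^0 + 3·5^1 + 2·5^2 + 3·5^3
  c_6 = 596 = 1·5^0 + 4·5^1 + 3·5^2 + 4·5^3
  c_7 = 125 = 0·5^0 + 0·5^1 + 0·5^2 + 1·5^3
Factor λ_0 = (4, 1, 0, 4, 0, 1, 0)
Factor λ_1 = (1, 4, 0, 3, 3, 4, 0)
Factor λ_2 = (0, 1, 2, 4, 2, 3, 0)
Factor λ_3 = (0, 2, 4, 1, 3, 4, 1)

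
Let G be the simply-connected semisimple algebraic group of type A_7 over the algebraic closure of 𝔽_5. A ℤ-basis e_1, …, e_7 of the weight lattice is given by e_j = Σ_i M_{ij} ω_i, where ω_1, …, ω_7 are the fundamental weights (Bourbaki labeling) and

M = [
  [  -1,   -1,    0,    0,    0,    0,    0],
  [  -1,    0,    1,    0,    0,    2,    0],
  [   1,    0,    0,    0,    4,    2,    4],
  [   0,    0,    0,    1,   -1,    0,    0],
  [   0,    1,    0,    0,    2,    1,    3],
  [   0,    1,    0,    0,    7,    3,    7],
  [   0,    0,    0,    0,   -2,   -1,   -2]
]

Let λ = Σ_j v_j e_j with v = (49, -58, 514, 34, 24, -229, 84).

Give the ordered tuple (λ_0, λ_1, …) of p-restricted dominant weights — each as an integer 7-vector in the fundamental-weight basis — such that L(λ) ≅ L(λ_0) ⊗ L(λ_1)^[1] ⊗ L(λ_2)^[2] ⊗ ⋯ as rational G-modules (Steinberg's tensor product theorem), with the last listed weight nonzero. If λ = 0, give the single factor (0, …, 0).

((4, 2, 3, 0, 3, 1, 3), (1, 1, 4, 2, 2, 2, 2))

Change of basis e → ω: c = M·v where v = (49, -58, 514, 34, 24, -229, 84):
  c_1 = (-1)·(49) + (-1)·(-58) + 0·514 + 0·34 + 0·24 + (0)·(-229) + 0·84 = 9
  c_2 = (-1)·(49) + (0)·(-58) + 1·514 + 0·34 + 0·24 + (2)·(-229) + 0·84 = 7
  c_3 = 1·49 + (0)·(-58) + 0·514 + 0·34 + 4·24 + (2)·(-229) + 4·84 = 23
  c_4 = 0·49 + (0)·(-58) + 0·514 + 1·34 + (-1)·(24) + (0)·(-229) + 0·84 = 10
  c_5 = 0·49 + (1)·(-58) + 0·514 + 0·34 + 2·24 + (1)·(-229) + 3·84 = 13
  c_6 = 0·49 + (1)·(-58) + 0·514 + 0·34 + 7·24 + (3)·(-229) + 7·84 = 11
  c_7 = 0·49 + (0)·(-58) + 0·514 + 0·34 + (-2)·(24) + (-1)·(-229) + (-2)·(84) = 13
p = 5; digits c_i = Σ_j d_{ij}·5^j, 0 ≤ d_{ij} < 5:
  c_1 = 9 = 4·5^0 + 1·5^1
  c_2 = 7 = 2·5^0 + 1·5^1
  c_3 = 23 = 3·5^0 + 4·5^1
  c_4 = 10 = 0·5^0 + 2·5^1
  c_5 = 13 = 3·5^0 + 2·5^1
  c_6 = 11 = 1·5^0 + 2·5^1
  c_7 = 13 = 3·5^0 + 2·5^1
λ_0 = (4, 2, 3, 0, 3, 1, 3)
λ_1 = (1, 1, 4, 2, 2, 2, 2)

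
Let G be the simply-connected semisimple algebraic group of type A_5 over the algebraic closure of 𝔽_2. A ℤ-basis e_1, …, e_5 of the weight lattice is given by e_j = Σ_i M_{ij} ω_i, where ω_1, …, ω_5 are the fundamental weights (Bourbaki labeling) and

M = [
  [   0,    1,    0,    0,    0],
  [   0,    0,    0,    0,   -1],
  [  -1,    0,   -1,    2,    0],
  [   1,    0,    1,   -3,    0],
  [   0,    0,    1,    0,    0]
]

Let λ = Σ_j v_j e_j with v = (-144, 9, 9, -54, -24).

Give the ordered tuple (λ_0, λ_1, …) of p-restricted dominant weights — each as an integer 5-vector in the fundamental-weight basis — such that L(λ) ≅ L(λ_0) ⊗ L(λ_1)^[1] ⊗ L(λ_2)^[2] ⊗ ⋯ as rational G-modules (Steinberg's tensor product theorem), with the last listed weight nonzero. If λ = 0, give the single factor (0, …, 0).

((1, 0, 1, 1, 1), (0, 0, 1, 1, 0), (0, 0, 0, 0, 0), (1, 1, 1, 1, 1), (0, 1, 1, 1, 0))

Change of basis e → ω: c = M·v where v = (-144, 9, 9, -54, -24):
  c_1 = 0*-144 + 1*9 + 0*9 + 0*-54 + 0*-24 = 9
  c_2 = 0*-144 + 0*9 + 0*9 + 0*-54 + -1*-24 = 24
  c_3 = -1*-144 + 0*9 + -1*9 + 2*-54 + 0*-24 = 27
  c_4 = 1*-144 + 0*9 + 1*9 + -3*-54 + 0*-24 = 27
  c_5 = 0*-144 + 0*9 + 1*9 + 0*-54 + 0*-24 = 9
p = 2; digits c_i = Σ_j d_{ij}·2^j, 0 ≤ d_{ij} < 2:
  c_1 = 9 = 1·2^0 + 0·2^1 + 0·2^2 + 1·2^3
  c_2 = 24 = 0·2^0 + 0·2^1 + 0·2^2 + 1·2^3 + 1·2^4
  c_3 = 27 = 1·2^0 + 1·2^1 + 0·2^2 + 1·2^3 + 1·2^4
  c_4 = 27 = 1·2^0 + 1·2^1 + 0·2^2 + 1·2^3 + 1·2^4
  c_5 = 9 = 1·2^0 + 0·2^1 + 0·2^2 + 1·2^3
Factor λ_0 = (1, 0, 1, 1, 1)
Factor λ_1 = (0, 0, 1, 1, 0)
Factor λ_2 = (0, 0, 0, 0, 0)
Factor λ_3 = (1, 1, 1, 1, 1)
Factor λ_4 = (0, 1, 1, 1, 0)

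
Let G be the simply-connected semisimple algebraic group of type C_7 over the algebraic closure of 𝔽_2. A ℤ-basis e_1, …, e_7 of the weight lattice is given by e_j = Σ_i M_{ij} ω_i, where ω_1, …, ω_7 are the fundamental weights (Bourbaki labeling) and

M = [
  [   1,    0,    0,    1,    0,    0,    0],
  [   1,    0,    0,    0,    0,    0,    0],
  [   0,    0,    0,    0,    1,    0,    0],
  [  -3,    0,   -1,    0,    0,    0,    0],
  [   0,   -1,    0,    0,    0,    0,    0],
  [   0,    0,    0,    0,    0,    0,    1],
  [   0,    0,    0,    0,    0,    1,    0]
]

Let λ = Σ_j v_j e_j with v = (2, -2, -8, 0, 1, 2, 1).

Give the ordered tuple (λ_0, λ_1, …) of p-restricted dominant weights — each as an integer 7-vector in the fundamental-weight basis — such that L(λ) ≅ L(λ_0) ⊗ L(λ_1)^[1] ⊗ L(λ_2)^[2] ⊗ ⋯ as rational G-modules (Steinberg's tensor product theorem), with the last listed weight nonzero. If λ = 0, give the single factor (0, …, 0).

((0, 0, 1, 0, 0, 1, 0), (1, 1, 0, 1, 1, 0, 1))

Converting to the ω-basis (c_i = row i of M dotted with v = (2, -2, -8, 0, 1, 2, 1)):
  c_1 = 1*2 + 0*-2 + 0*-8 + 1*0 + 0*1 + 0*2 + 0*1 = 2
  c_2 = 1*2 + 0*-2 + 0*-8 + 0*0 + 0*1 + 0*2 + 0*1 = 2
  c_3 = 0*2 + 0*-2 + 0*-8 + 0*0 + 1*1 + 0*2 + 0*1 = 1
  c_4 = -3*2 + 0*-2 + -1*-8 + 0*0 + 0*1 + 0*2 + 0*1 = 2
  c_5 = 0*2 + -1*-2 + 0*-8 + 0*0 + 0*1 + 0*2 + 0*1 = 2
  c_6 = 0*2 + 0*-2 + 0*-8 + 0*0 + 0*1 + 0*2 + 1*1 = 1
  c_7 = 0*2 + 0*-2 + 0*-8 + 0*0 + 0*1 + 1*2 + 0*1 = 2
Base-2 expansion of each c_i:
  c_1 = 2 = 0·2^0 + 1·2^1
  c_2 = 2 = 0·2^0 + 1·2^1
  c_3 = 1 = 1·2^0
  c_4 = 2 = 0·2^0 + 1·2^1
  c_5 = 2 = 0·2^0 + 1·2^1
  c_6 = 1 = 1·2^0
  c_7 = 2 = 0·2^0 + 1·2^1
Factor λ_0 = (0, 0, 1, 0, 0, 1, 0)
Factor λ_1 = (1, 1, 0, 1, 1, 0, 1)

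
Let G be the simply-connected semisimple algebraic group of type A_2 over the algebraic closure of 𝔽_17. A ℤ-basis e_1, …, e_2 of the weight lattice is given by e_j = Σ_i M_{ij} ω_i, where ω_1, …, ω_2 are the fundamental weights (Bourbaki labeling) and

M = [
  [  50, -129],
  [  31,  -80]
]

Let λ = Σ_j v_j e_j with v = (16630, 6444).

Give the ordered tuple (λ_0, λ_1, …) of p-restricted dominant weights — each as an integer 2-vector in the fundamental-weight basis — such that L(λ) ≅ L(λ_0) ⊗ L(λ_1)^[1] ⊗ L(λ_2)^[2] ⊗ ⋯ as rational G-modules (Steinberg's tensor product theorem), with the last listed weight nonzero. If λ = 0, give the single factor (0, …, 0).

((3, 10), (13, 0))

Compute c_i = Σ_j M_{ij} v_j with v = (16630, 6444):
  c_1 = 50·16630 + (-129)·(6444) = 224
  c_2 = 31·16630 + (-80)·(6444) = 10
Writing each c_i in base p = 17:
  c_1 = 224 = 3·17^0 + 13·17^1
  c_2 = 10 = 10·17^0
p-restricted factor λ_0 = (3, 10)
p-restricted factor λ_1 = (13, 0)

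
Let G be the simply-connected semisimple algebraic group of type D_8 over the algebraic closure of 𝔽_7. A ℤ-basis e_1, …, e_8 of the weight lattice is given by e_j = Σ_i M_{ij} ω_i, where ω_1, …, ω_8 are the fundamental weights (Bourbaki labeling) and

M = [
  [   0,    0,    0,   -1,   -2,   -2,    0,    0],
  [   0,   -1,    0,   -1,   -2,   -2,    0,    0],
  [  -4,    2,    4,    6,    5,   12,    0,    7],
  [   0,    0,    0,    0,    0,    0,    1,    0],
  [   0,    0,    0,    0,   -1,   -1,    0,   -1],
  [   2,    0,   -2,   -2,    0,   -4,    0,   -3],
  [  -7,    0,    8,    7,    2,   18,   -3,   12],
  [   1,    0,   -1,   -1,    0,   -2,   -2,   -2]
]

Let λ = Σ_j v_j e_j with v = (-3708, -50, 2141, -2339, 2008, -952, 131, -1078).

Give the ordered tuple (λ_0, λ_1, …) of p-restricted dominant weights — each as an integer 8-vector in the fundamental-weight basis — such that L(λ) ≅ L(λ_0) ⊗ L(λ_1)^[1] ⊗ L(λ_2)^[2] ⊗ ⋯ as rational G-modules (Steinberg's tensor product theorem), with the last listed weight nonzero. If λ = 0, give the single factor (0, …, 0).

In the fundamental-weight basis, λ has coordinates c = M·v (v = (-3708, -50, 2141, -2339, 2008, -952, 131, -1078)):
  c_1 = (0)·(-3708) + (0)·(-50) + (0)·(2141) + (-1)·(-2339) + (-2)·(2008) + (-2)·(-952) + (0)·(131) + (0)·(-1078) = 227
  c_2 = (0)·(-3708) + (-1)·(-50) + (0)·(2141) + (-1)·(-2339) + (-2)·(2008) + (-2)·(-952) + (0)·(131) + (0)·(-1078) = 277
  c_3 = (-4)·(-3708) + (2)·(-50) + (4)·(2141) + (6)·(-2339) + (5)·(2008) + (12)·(-952) + (0)·(131) + (7)·(-1078) = 332
  c_4 = (0)·(-3708) + (0)·(-50) + (0)·(2141) + (0)·(-2339) + (0)·(2008) + (0)·(-952) + (1)·(131) + (0)·(-1078) = 131
  c_5 = (0)·(-3708) + (0)·(-50) + (0)·(2141) + (0)·(-2339) + (-1)·(2008) + (-1)·(-952) + (0)·(131) + (-1)·(-1078) = 22
  c_6 = (2)·(-3708) + (0)·(-50) + (-2)·(2141) + (-2)·(-2339) + (0)·(2008) + (-4)·(-952) + (0)·(131) + (-3)·(-1078) = 22
  c_7 = (-7)·(-3708) + (0)·(-50) + (8)·(2141) + (7)·(-2339) + (2)·(2008) + (18)·(-952) + (-3)·(131) + (12)·(-1078) = 262
  c_8 = (1)·(-3708) + (0)·(-50) + (-1)·(2141) + (-1)·(-2339) + (0)·(2008) + (-2)·(-952) + (-2)·(131) + (-2)·(-1078) = 288
Expand coordinatewise in base 7:
  c_1 = 227 = 3·7^0 + 4·7^1 + 4·7^2
  c_2 = 277 = 4·7^0 + 4·7^1 + 5·7^2
  c_3 = 332 = 3·7^0 + 5·7^1 + 6·7^2
  c_4 = 131 = 5·7^0 + 4·7^1 + 2·7^2
  c_5 = 22 = 1·7^0 + 3·7^1
  c_6 = 22 = 1·7^0 + 3·7^1
  c_7 = 262 = 3·7^0 + 2·7^1 + 5·7^2
  c_8 = 288 = 1·7^0 + 6·7^1 + 5·7^2
λ_0 = (3, 4, 3, 5, 1, 1, 3, 1)
λ_1 = (4, 4, 5, 4, 3, 3, 2, 6)
λ_2 = (4, 5, 6, 2, 0, 0, 5, 5)

((3, 4, 3, 5, 1, 1, 3, 1), (4, 4, 5, 4, 3, 3, 2, 6), (4, 5, 6, 2, 0, 0, 5, 5))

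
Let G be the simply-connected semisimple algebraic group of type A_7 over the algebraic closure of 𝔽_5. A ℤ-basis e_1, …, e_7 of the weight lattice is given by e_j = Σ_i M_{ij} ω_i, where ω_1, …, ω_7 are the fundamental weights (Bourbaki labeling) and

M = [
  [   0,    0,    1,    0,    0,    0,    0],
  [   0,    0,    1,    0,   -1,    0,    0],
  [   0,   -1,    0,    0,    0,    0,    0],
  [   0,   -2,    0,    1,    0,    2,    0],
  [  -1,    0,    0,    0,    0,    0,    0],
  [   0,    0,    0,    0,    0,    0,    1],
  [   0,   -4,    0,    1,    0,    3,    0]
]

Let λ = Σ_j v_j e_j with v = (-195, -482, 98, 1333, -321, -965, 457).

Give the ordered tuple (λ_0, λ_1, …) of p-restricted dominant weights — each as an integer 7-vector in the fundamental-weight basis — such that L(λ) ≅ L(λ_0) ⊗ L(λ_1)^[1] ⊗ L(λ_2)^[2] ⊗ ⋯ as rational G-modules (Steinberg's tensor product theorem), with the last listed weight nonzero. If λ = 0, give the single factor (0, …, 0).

Change of basis e → ω: c = M·v where v = (-195, -482, 98, 1333, -321, -965, 457):
  c_1 = (0)·(-195) + (0)·(-482) + 1·98 + 0·1333 + (0)·(-321) + (0)·(-965) + 0·457 = 98
  c_2 = (0)·(-195) + (0)·(-482) + 1·98 + 0·1333 + (-1)·(-321) + (0)·(-965) + 0·457 = 419
  c_3 = (0)·(-195) + (-1)·(-482) + 0·98 + 0·1333 + (0)·(-321) + (0)·(-965) + 0·457 = 482
  c_4 = (0)·(-195) + (-2)·(-482) + 0·98 + 1·1333 + (0)·(-321) + (2)·(-965) + 0·457 = 367
  c_5 = (-1)·(-195) + (0)·(-482) + 0·98 + 0·1333 + (0)·(-321) + (0)·(-965) + 0·457 = 195
  c_6 = (0)·(-195) + (0)·(-482) + 0·98 + 0·1333 + (0)·(-321) + (0)·(-965) + 1·457 = 457
  c_7 = (0)·(-195) + (-4)·(-482) + 0·98 + 1·1333 + (0)·(-321) + (3)·(-965) + 0·457 = 366
Base-5 expansion of each c_i:
  c_1 = 98 = 3·5^0 + 4·5^1 + 3·5^2
  c_2 = 419 = 4·5^0 + 3·5^1 + 1·5^2 + 3·5^3
  c_3 = 482 = 2·5^0 + 1·5^1 + 4·5^2 + 3·5^3
  c_4 = 367 = 2·5^0 + 3·5^1 + 4·5^2 + 2·5^3
  c_5 = 195 = 0·5^0 + 4·5^1 + 2·5^2 + 1·5^3
  c_6 = 457 = 2·5^0 + 1·5^1 + 3·5^2 + 3·5^3
  c_7 = 366 = 1·5^0 + 3·5^1 + 4·5^2 + 2·5^3
Factor λ_0 = (3, 4, 2, 2, 0, 2, 1)
Factor λ_1 = (4, 3, 1, 3, 4, 1, 3)
Factor λ_2 = (3, 1, 4, 4, 2, 3, 4)
Factor λ_3 = (0, 3, 3, 2, 1, 3, 2)

((3, 4, 2, 2, 0, 2, 1), (4, 3, 1, 3, 4, 1, 3), (3, 1, 4, 4, 2, 3, 4), (0, 3, 3, 2, 1, 3, 2))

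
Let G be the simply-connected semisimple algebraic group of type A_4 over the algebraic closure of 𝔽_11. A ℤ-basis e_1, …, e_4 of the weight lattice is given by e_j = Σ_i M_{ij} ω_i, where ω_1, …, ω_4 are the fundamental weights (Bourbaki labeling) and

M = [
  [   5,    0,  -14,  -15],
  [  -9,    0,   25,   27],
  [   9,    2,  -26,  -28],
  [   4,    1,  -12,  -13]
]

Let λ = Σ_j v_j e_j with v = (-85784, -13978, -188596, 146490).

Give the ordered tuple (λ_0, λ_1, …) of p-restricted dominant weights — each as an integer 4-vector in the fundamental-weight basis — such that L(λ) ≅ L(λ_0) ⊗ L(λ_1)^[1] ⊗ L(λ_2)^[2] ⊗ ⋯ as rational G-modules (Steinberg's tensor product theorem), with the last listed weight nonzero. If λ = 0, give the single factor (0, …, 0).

ω-coordinates c = M·v, v = (-85784, -13978, -188596, 146490):
  c_1 = 5*-85784 + 0*-13978 + -14*-188596 + -15*146490 = 14074
  c_2 = -9*-85784 + 0*-13978 + 25*-188596 + 27*146490 = 12386
  c_3 = 9*-85784 + 2*-13978 + -26*-188596 + -28*146490 = 1764
  c_4 = 4*-85784 + 1*-13978 + -12*-188596 + -13*146490 = 1668
Base-11 expansion of each c_i:
  c_1 = 14074 = 5·11^0 + 3·11^1 + 6·11^2 + 10·11^3
  c_2 = 12386 = 0·11^0 + 4·11^1 + 3·11^2 + 9·11^3
  c_3 = 1764 = 4·11^0 + 6·11^1 + 3·11^2 + 1·11^3
  c_4 = 1668 = 7·11^0 + 8·11^1 + 2·11^2 + 1·11^3
p-restricted factor λ_0 = (5, 0, 4, 7)
p-restricted factor λ_1 = (3, 4, 6, 8)
p-restricted factor λ_2 = (6, 3, 3, 2)
p-restricted factor λ_3 = (10, 9, 1, 1)

((5, 0, 4, 7), (3, 4, 6, 8), (6, 3, 3, 2), (10, 9, 1, 1))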